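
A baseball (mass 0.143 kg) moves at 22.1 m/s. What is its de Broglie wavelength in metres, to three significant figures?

λ = 2.10 × 10⁻³⁴ m

p = mv = 0.143 × 22.1 = 3.160 kg·m/s.
λ = h/p = 6.626 × 10⁻³⁴ / 3.160 = 2.10 × 10⁻³⁴ m.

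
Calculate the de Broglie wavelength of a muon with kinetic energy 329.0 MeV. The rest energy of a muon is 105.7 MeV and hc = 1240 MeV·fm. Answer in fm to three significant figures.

Total energy E = KE + m₀c² = 329.0 + 105.7 = 434.7 MeV.
(pc)² = E² − (m₀c²)² = (434.7)² − (105.7)² = 1.778 × 10⁵ MeV², so pc = 421.7 MeV.
λ = hc/(pc) = 1240 MeV·fm / 421.7 MeV = 2.94 fm.

λ = 2.94 fm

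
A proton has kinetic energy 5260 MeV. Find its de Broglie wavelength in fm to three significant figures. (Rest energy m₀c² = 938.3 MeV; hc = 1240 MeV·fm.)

Total energy E = KE + m₀c² = 5260 + 938.3 = 6198.3 MeV.
(pc)² = E² − (m₀c²)² = (6198.3)² − (938.3)² = 3.754 × 10⁷ MeV², so pc = 6127 MeV.
λ = hc/(pc) = 1240 MeV·fm / 6127 MeV = 0.202 fm.

λ = 0.202 fm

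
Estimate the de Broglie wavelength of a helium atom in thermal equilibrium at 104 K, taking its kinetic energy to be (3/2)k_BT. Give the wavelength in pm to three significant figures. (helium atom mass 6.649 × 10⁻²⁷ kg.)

KE = (3/2)k_BT = 1.5 × 1.381 × 10⁻²³ × 104 = 2.154 × 10⁻²¹ J.
p = √(2mKE) = √(2 × 6.649 × 10⁻²⁷ × 2.154 × 10⁻²¹) = 5.352 × 10⁻²⁴ kg·m/s.
λ = h/p = 1.24 × 10⁻¹⁰ m = 124 pm.

λ = 124 pm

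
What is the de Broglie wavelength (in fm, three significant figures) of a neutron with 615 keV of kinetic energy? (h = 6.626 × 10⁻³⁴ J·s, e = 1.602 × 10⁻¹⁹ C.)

λ = 36.5 fm

KE = 615 keV = 9.852 × 10⁻¹⁴ J.
p = √(2mKE) = √(2 × 1.675 × 10⁻²⁷ × 9.852 × 10⁻¹⁴) = 1.817 × 10⁻²⁰ kg·m/s.
λ = h/p = 6.626 × 10⁻³⁴ / 1.817 × 10⁻²⁰ = 3.65 × 10⁻¹⁴ m = 36.5 fm.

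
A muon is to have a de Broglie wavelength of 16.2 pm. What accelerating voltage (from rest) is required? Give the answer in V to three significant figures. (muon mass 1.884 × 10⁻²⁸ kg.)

V = 27.7 V

p = h/λ = 6.626 × 10⁻³⁴ / 1.620 × 10⁻¹¹ = 4.090 × 10⁻²³ kg·m/s.
KE = p²/(2m) = 4.440 × 10⁻¹⁸ J.
V = KE/e = 4.440 × 10⁻¹⁸ / (1.602 × 10⁻¹⁹) = 27.7 V.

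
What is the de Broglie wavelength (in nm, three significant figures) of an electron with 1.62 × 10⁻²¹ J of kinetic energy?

p = √(2mKE) = √(2 × 9.109 × 10⁻³¹ × 1.620 × 10⁻²¹) = 5.433 × 10⁻²⁶ kg·m/s.
λ = h/p = 6.626 × 10⁻³⁴ / 5.433 × 10⁻²⁶ = 1.22 × 10⁻⁸ m = 12.2 nm.

λ = 12.2 nm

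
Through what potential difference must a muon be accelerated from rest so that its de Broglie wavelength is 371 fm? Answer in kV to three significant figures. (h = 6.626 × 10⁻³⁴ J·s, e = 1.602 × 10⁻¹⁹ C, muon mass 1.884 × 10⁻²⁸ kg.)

V = 52.8 kV

p = h/λ = 6.626 × 10⁻³⁴ / 3.710 × 10⁻¹³ = 1.786 × 10⁻²¹ kg·m/s.
KE = p²/(2m) = 8.465 × 10⁻¹⁵ J.
V = KE/e = 8.465 × 10⁻¹⁵ / (1.602 × 10⁻¹⁹) = 52.8 kV.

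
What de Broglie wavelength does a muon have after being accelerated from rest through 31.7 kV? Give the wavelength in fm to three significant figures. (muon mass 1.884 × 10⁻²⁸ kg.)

λ = 479 fm

KE = eV = 1.602 × 10⁻¹⁹ × 3.170 × 10⁴ = 5.078 × 10⁻¹⁵ J.
p = √(2mKE) = √(2 × 1.884 × 10⁻²⁸ × 5.078 × 10⁻¹⁵) = 1.383 × 10⁻²¹ kg·m/s.
λ = h/p = 6.626 × 10⁻³⁴ / 1.383 × 10⁻²¹ = 4.79 × 10⁻¹³ m = 479 fm.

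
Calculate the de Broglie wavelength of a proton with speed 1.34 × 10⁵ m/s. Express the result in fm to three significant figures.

λ = 2960 fm

p = mv = 1.673 × 10⁻²⁷ × 1.34 × 10⁵ = 2.242 × 10⁻²² kg·m/s.
λ = h/p = 6.626 × 10⁻³⁴ / 2.242 × 10⁻²² = 2.96 × 10⁻¹² m = 2960 fm.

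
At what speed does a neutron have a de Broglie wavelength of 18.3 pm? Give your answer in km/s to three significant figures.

p = h/λ = 6.626 × 10⁻³⁴ / 1.830 × 10⁻¹¹ = 3.621 × 10⁻²³ kg·m/s.
v = p/m = 3.621 × 10⁻²³ / 1.675 × 10⁻²⁷ = 2.16 × 10⁴ m/s = 21.6 km/s.

v = 21.6 km/s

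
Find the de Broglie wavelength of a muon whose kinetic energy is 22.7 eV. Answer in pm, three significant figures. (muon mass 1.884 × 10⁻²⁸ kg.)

KE = 22.7 eV = 3.637 × 10⁻¹⁸ J.
p = √(2mKE) = √(2 × 1.884 × 10⁻²⁸ × 3.637 × 10⁻¹⁸) = 3.702 × 10⁻²³ kg·m/s.
λ = h/p = 6.626 × 10⁻³⁴ / 3.702 × 10⁻²³ = 1.79 × 10⁻¹¹ m = 17.9 pm.

λ = 17.9 pm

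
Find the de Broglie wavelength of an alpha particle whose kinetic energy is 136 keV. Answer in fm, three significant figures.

KE = 136 keV = 2.179 × 10⁻¹⁴ J.
p = √(2mKE) = √(2 × 6.645 × 10⁻²⁷ × 2.179 × 10⁻¹⁴) = 1.702 × 10⁻²⁰ kg·m/s.
λ = h/p = 6.626 × 10⁻³⁴ / 1.702 × 10⁻²⁰ = 3.89 × 10⁻¹⁴ m = 38.9 fm.

λ = 38.9 fm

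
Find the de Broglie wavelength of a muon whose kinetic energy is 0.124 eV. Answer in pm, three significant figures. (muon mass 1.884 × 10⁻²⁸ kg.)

λ = 242 pm

KE = 0.124 eV = 1.986 × 10⁻²⁰ J.
p = √(2mKE) = √(2 × 1.884 × 10⁻²⁸ × 1.986 × 10⁻²⁰) = 2.736 × 10⁻²⁴ kg·m/s.
λ = h/p = 6.626 × 10⁻³⁴ / 2.736 × 10⁻²⁴ = 2.42 × 10⁻¹⁰ m = 242 pm.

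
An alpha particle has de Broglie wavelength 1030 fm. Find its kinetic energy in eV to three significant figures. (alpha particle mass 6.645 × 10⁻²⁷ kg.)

p = h/λ = 6.626 × 10⁻³⁴ / 1.030 × 10⁻¹² = 6.433 × 10⁻²² kg·m/s.
KE = p²/(2m) = (6.433 × 10⁻²²)² / (2 × 6.645 × 10⁻²⁷) = 3.114 × 10⁻¹⁷ J = 194 eV.

KE = 194 eV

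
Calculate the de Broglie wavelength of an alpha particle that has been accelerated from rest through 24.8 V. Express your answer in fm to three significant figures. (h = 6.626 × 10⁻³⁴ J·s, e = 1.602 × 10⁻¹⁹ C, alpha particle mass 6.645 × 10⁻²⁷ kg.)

λ = 2040 fm

KE = 2eV = 2 × 1.602 × 10⁻¹⁹ × 24.80 = 7.946 × 10⁻¹⁸ J.
p = √(2mKE) = √(2 × 6.645 × 10⁻²⁷ × 7.946 × 10⁻¹⁸) = 3.250 × 10⁻²² kg·m/s.
λ = h/p = 6.626 × 10⁻³⁴ / 3.250 × 10⁻²² = 2.04 × 10⁻¹² m = 2040 fm.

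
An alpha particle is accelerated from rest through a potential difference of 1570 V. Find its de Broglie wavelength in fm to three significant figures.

KE = 2eV = 2 × 1.602 × 10⁻¹⁹ × 1570 = 5.030 × 10⁻¹⁶ J.
p = √(2mKE) = √(2 × 6.645 × 10⁻²⁷ × 5.030 × 10⁻¹⁶) = 2.586 × 10⁻²¹ kg·m/s.
λ = h/p = 6.626 × 10⁻³⁴ / 2.586 × 10⁻²¹ = 2.56 × 10⁻¹³ m = 256 fm.

λ = 256 fm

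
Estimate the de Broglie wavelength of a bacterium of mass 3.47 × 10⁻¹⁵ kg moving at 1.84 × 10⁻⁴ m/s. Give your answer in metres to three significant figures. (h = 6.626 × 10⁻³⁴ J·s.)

λ = 1.04 × 10⁻¹⁵ m

p = mv = 3.47 × 10⁻¹⁵ × 1.84 × 10⁻⁴ = 6.385 × 10⁻¹⁹ kg·m/s.
λ = h/p = 6.626 × 10⁻³⁴ / 6.385 × 10⁻¹⁹ = 1.04 × 10⁻¹⁵ m.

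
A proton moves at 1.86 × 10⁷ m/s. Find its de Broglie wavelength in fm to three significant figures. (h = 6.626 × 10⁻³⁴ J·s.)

p = mv = 1.673 × 10⁻²⁷ × 1.86 × 10⁷ = 3.112 × 10⁻²⁰ kg·m/s.
λ = h/p = 6.626 × 10⁻³⁴ / 3.112 × 10⁻²⁰ = 2.13 × 10⁻¹⁴ m = 21.3 fm.

λ = 21.3 fm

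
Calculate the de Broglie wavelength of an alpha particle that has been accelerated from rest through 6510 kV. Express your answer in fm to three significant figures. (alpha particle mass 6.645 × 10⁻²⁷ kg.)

λ = 3.98 fm

KE = 2eV = 2 × 1.602 × 10⁻¹⁹ × 6.510 × 10⁶ = 2.086 × 10⁻¹² J.
p = √(2mKE) = √(2 × 6.645 × 10⁻²⁷ × 2.086 × 10⁻¹²) = 1.665 × 10⁻¹⁹ kg·m/s.
λ = h/p = 6.626 × 10⁻³⁴ / 1.665 × 10⁻¹⁹ = 3.98 × 10⁻¹⁵ m = 3.98 fm.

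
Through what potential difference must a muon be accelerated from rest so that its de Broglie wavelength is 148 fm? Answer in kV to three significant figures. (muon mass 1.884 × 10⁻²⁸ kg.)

p = h/λ = 6.626 × 10⁻³⁴ / 1.480 × 10⁻¹³ = 4.477 × 10⁻²¹ kg·m/s.
KE = p²/(2m) = 5.319 × 10⁻¹⁴ J.
V = KE/e = 5.319 × 10⁻¹⁴ / (1.602 × 10⁻¹⁹) = 332 kV.

V = 332 kV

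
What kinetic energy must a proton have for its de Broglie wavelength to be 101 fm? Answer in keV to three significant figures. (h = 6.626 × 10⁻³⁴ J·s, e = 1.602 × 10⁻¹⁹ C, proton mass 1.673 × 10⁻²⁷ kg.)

p = h/λ = 6.626 × 10⁻³⁴ / 1.010 × 10⁻¹³ = 6.560 × 10⁻²¹ kg·m/s.
KE = p²/(2m) = (6.560 × 10⁻²¹)² / (2 × 1.673 × 10⁻²⁷) = 1.286 × 10⁻¹⁴ J = 80.3 keV.

KE = 80.3 keV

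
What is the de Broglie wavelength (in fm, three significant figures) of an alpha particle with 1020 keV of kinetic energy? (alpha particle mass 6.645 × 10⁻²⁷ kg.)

KE = 1020 keV = 1.634 × 10⁻¹³ J.
p = √(2mKE) = √(2 × 6.645 × 10⁻²⁷ × 1.634 × 10⁻¹³) = 4.660 × 10⁻²⁰ kg·m/s.
λ = h/p = 6.626 × 10⁻³⁴ / 4.660 × 10⁻²⁰ = 1.42 × 10⁻¹⁴ m = 14.2 fm.

λ = 14.2 fm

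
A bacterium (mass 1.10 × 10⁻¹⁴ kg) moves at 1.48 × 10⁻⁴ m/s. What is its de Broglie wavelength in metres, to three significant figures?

p = mv = 1.10 × 10⁻¹⁴ × 1.48 × 10⁻⁴ = 1.628 × 10⁻¹⁸ kg·m/s.
λ = h/p = 6.626 × 10⁻³⁴ / 1.628 × 10⁻¹⁸ = 4.07 × 10⁻¹⁶ m.

λ = 4.07 × 10⁻¹⁶ m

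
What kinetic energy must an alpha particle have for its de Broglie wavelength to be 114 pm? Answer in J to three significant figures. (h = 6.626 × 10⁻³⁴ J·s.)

KE = 2.54 × 10⁻²¹ J

p = h/λ = 6.626 × 10⁻³⁴ / 1.140 × 10⁻¹⁰ = 5.812 × 10⁻²⁴ kg·m/s.
KE = p²/(2m) = (5.812 × 10⁻²⁴)² / (2 × 6.645 × 10⁻²⁷) = 2.542 × 10⁻²¹ J = 2.54 × 10⁻²¹ J.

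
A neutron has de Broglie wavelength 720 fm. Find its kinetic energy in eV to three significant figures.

p = h/λ = 6.626 × 10⁻³⁴ / 7.200 × 10⁻¹³ = 9.203 × 10⁻²² kg·m/s.
KE = p²/(2m) = (9.203 × 10⁻²²)² / (2 × 1.675 × 10⁻²⁷) = 2.528 × 10⁻¹⁶ J = 1580 eV.

KE = 1580 eV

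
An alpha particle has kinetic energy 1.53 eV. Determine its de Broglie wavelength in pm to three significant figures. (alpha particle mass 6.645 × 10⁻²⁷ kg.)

λ = 11.6 pm

KE = 1.53 eV = 2.451 × 10⁻¹⁹ J.
p = √(2mKE) = √(2 × 6.645 × 10⁻²⁷ × 2.451 × 10⁻¹⁹) = 5.707 × 10⁻²³ kg·m/s.
λ = h/p = 6.626 × 10⁻³⁴ / 5.707 × 10⁻²³ = 1.16 × 10⁻¹¹ m = 11.6 pm.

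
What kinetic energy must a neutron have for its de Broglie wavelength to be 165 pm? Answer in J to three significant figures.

KE = 4.81 × 10⁻²¹ J

p = h/λ = 6.626 × 10⁻³⁴ / 1.650 × 10⁻¹⁰ = 4.016 × 10⁻²⁴ kg·m/s.
KE = p²/(2m) = (4.016 × 10⁻²⁴)² / (2 × 1.675 × 10⁻²⁷) = 4.814 × 10⁻²¹ J = 4.81 × 10⁻²¹ J.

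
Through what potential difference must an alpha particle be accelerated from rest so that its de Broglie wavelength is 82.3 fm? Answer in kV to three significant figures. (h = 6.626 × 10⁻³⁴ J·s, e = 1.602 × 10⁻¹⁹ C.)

V = 15.2 kV

p = h/λ = 6.626 × 10⁻³⁴ / 8.230 × 10⁻¹⁴ = 8.051 × 10⁻²¹ kg·m/s.
KE = p²/(2m) = 4.877 × 10⁻¹⁵ J.
V = KE/2e = 4.877 × 10⁻¹⁵ / (2 × 1.602 × 10⁻¹⁹) = 15.2 kV.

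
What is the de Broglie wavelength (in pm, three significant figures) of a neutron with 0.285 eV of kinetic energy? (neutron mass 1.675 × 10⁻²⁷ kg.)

λ = 53.6 pm

KE = 0.285 eV = 4.566 × 10⁻²⁰ J.
p = √(2mKE) = √(2 × 1.675 × 10⁻²⁷ × 4.566 × 10⁻²⁰) = 1.237 × 10⁻²³ kg·m/s.
λ = h/p = 6.626 × 10⁻³⁴ / 1.237 × 10⁻²³ = 5.36 × 10⁻¹¹ m = 53.6 pm.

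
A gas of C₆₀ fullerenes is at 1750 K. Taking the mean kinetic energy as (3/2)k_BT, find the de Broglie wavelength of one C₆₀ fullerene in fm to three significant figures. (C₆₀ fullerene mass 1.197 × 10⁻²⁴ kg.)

λ = 2250 fm

KE = (3/2)k_BT = 1.5 × 1.381 × 10⁻²³ × 1750 = 3.625 × 10⁻²⁰ J.
p = √(2mKE) = √(2 × 1.197 × 10⁻²⁴ × 3.625 × 10⁻²⁰) = 2.946 × 10⁻²² kg·m/s.
λ = h/p = 2.25 × 10⁻¹² m = 2250 fm.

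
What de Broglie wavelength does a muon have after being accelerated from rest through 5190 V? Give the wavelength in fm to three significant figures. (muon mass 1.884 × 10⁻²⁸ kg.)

KE = eV = 1.602 × 10⁻¹⁹ × 5190 = 8.314 × 10⁻¹⁶ J.
p = √(2mKE) = √(2 × 1.884 × 10⁻²⁸ × 8.314 × 10⁻¹⁶) = 5.597 × 10⁻²² kg·m/s.
λ = h/p = 6.626 × 10⁻³⁴ / 5.597 × 10⁻²² = 1.18 × 10⁻¹² m = 1180 fm.

λ = 1180 fm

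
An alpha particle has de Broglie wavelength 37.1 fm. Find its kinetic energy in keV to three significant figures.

KE = 150 keV

p = h/λ = 6.626 × 10⁻³⁴ / 3.710 × 10⁻¹⁴ = 1.786 × 10⁻²⁰ kg·m/s.
KE = p²/(2m) = (1.786 × 10⁻²⁰)² / (2 × 6.645 × 10⁻²⁷) = 2.400 × 10⁻¹⁴ J = 150 keV.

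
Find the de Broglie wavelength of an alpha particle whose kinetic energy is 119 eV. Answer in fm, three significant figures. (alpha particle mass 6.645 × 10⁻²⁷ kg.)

λ = 1320 fm

KE = 119 eV = 1.906 × 10⁻¹⁷ J.
p = √(2mKE) = √(2 × 6.645 × 10⁻²⁷ × 1.906 × 10⁻¹⁷) = 5.033 × 10⁻²² kg·m/s.
λ = h/p = 6.626 × 10⁻³⁴ / 5.033 × 10⁻²² = 1.32 × 10⁻¹² m = 1320 fm.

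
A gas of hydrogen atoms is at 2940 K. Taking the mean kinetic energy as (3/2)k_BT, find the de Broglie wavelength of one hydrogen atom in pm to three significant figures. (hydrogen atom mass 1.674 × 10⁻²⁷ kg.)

λ = 46.4 pm

KE = (3/2)k_BT = 1.5 × 1.381 × 10⁻²³ × 2940 = 6.090 × 10⁻²⁰ J.
p = √(2mKE) = √(2 × 1.674 × 10⁻²⁷ × 6.090 × 10⁻²⁰) = 1.428 × 10⁻²³ kg·m/s.
λ = h/p = 4.64 × 10⁻¹¹ m = 46.4 pm.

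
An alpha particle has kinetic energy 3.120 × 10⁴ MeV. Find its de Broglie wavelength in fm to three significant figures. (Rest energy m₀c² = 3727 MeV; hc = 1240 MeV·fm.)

Total energy E = KE + m₀c² = 3.120 × 10⁴ + 3727 = 34927 MeV.
(pc)² = E² − (m₀c²)² = (34927)² − (3727)² = 1.206 × 10⁹ MeV², so pc = 3.473 × 10⁴ MeV.
λ = hc/(pc) = 1240 MeV·fm / 3.473 × 10⁴ MeV = 0.0357 fm.

λ = 0.0357 fm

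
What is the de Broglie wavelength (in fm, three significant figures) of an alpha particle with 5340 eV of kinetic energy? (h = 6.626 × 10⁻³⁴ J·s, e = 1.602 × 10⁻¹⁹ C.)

KE = 5340 eV = 8.555 × 10⁻¹⁶ J.
p = √(2mKE) = √(2 × 6.645 × 10⁻²⁷ × 8.555 × 10⁻¹⁶) = 3.372 × 10⁻²¹ kg·m/s.
λ = h/p = 6.626 × 10⁻³⁴ / 3.372 × 10⁻²¹ = 1.97 × 10⁻¹³ m = 197 fm.

λ = 197 fm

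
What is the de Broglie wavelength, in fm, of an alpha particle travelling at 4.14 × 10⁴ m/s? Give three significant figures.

p = mv = 6.645 × 10⁻²⁷ × 4.14 × 10⁴ = 2.751 × 10⁻²² kg·m/s.
λ = h/p = 6.626 × 10⁻³⁴ / 2.751 × 10⁻²² = 2.41 × 10⁻¹² m = 2410 fm.

λ = 2410 fm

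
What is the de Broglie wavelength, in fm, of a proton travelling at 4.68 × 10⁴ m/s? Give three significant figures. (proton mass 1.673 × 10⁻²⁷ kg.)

p = mv = 1.673 × 10⁻²⁷ × 4.68 × 10⁴ = 7.830 × 10⁻²³ kg·m/s.
λ = h/p = 6.626 × 10⁻³⁴ / 7.830 × 10⁻²³ = 8.46 × 10⁻¹² m = 8460 fm.

λ = 8460 fm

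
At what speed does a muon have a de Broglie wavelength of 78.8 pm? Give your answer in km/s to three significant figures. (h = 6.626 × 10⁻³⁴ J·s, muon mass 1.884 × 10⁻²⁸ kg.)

v = 44.6 km/s

p = h/λ = 6.626 × 10⁻³⁴ / 7.880 × 10⁻¹¹ = 8.409 × 10⁻²⁴ kg·m/s.
v = p/m = 8.409 × 10⁻²⁴ / 1.884 × 10⁻²⁸ = 4.46 × 10⁴ m/s = 44.6 km/s.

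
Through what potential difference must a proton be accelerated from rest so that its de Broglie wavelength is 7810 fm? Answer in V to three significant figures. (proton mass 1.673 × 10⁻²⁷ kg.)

V = 13.4 V

p = h/λ = 6.626 × 10⁻³⁴ / 7.810 × 10⁻¹² = 8.484 × 10⁻²³ kg·m/s.
KE = p²/(2m) = 2.151 × 10⁻¹⁸ J.
V = KE/e = 2.151 × 10⁻¹⁸ / (1.602 × 10⁻¹⁹) = 13.4 V.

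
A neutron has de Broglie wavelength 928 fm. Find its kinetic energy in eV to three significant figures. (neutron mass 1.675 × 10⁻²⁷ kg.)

p = h/λ = 6.626 × 10⁻³⁴ / 9.280 × 10⁻¹³ = 7.140 × 10⁻²² kg·m/s.
KE = p²/(2m) = (7.140 × 10⁻²²)² / (2 × 1.675 × 10⁻²⁷) = 1.522 × 10⁻¹⁶ J = 950 eV.

KE = 950 eV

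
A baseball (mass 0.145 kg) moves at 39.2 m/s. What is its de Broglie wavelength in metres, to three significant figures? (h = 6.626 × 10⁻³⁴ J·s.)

λ = 1.17 × 10⁻³⁴ m

p = mv = 0.145 × 39.2 = 5.684 kg·m/s.
λ = h/p = 6.626 × 10⁻³⁴ / 5.684 = 1.17 × 10⁻³⁴ m.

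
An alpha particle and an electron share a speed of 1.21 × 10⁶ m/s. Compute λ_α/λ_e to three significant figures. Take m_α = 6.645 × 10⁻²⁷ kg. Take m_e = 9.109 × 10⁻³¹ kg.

At fixed v, p = mv so λ = h/(mv) ∝ 1/m.
λ_α/λ_e = m_e/m_α = 9.109 × 10⁻³¹/6.645 × 10⁻²⁷ = 1.37 × 10⁻⁴.

λ_α/λ_e = 1.37 × 10⁻⁴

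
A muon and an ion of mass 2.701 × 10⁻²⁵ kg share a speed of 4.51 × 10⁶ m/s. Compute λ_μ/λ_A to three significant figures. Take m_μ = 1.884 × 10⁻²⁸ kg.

λ_μ/λ_A = 1430

At fixed v, p = mv so λ = h/(mv) ∝ 1/m.
λ_μ/λ_A = m_A/m_μ = 2.701 × 10⁻²⁵/1.884 × 10⁻²⁸ = 1430.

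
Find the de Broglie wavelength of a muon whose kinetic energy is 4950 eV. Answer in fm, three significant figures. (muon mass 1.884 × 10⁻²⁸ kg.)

λ = 1210 fm

KE = 4950 eV = 7.930 × 10⁻¹⁶ J.
p = √(2mKE) = √(2 × 1.884 × 10⁻²⁸ × 7.930 × 10⁻¹⁶) = 5.466 × 10⁻²² kg·m/s.
λ = h/p = 6.626 × 10⁻³⁴ / 5.466 × 10⁻²² = 1.21 × 10⁻¹² m = 1210 fm.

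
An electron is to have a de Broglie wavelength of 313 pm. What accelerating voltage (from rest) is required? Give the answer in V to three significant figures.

V = 15.4 V

p = h/λ = 6.626 × 10⁻³⁴ / 3.130 × 10⁻¹⁰ = 2.117 × 10⁻²⁴ kg·m/s.
KE = p²/(2m) = 2.460 × 10⁻¹⁸ J.
V = KE/e = 2.460 × 10⁻¹⁸ / (1.602 × 10⁻¹⁹) = 15.4 V.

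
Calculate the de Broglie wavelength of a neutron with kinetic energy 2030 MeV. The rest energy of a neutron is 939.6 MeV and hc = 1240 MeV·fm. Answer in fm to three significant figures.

Total energy E = KE + m₀c² = 2030 + 939.6 = 2969.6 MeV.
(pc)² = E² − (m₀c²)² = (2969.6)² − (939.6)² = 7.936 × 10⁶ MeV², so pc = 2817 MeV.
λ = hc/(pc) = 1240 MeV·fm / 2817 MeV = 0.440 fm.

λ = 0.440 fm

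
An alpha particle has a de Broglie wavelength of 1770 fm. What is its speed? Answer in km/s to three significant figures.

v = 56.3 km/s

p = h/λ = 6.626 × 10⁻³⁴ / 1.770 × 10⁻¹² = 3.744 × 10⁻²² kg·m/s.
v = p/m = 3.744 × 10⁻²² / 6.645 × 10⁻²⁷ = 5.63 × 10⁴ m/s = 56.3 km/s.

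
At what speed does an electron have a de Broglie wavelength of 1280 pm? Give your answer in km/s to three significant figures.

v = 568 km/s

p = h/λ = 6.626 × 10⁻³⁴ / 1.280 × 10⁻⁹ = 5.177 × 10⁻²⁵ kg·m/s.
v = p/m = 5.177 × 10⁻²⁵ / 9.109 × 10⁻³¹ = 5.68 × 10⁵ m/s = 568 km/s.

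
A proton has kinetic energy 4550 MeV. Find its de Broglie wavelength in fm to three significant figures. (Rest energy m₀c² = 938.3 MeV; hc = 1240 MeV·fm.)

λ = 0.229 fm

Total energy E = KE + m₀c² = 4550 + 938.3 = 5488.3 MeV.
(pc)² = E² − (m₀c²)² = (5488.3)² − (938.3)² = 2.924 × 10⁷ MeV², so pc = 5407 MeV.
λ = hc/(pc) = 1240 MeV·fm / 5407 MeV = 0.229 fm.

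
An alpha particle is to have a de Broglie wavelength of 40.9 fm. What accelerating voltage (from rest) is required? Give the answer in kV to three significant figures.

p = h/λ = 6.626 × 10⁻³⁴ / 4.090 × 10⁻¹⁴ = 1.620 × 10⁻²⁰ kg·m/s.
KE = p²/(2m) = 1.975 × 10⁻¹⁴ J.
V = KE/2e = 1.975 × 10⁻¹⁴ / (2 × 1.602 × 10⁻¹⁹) = 61.6 kV.

V = 61.6 kV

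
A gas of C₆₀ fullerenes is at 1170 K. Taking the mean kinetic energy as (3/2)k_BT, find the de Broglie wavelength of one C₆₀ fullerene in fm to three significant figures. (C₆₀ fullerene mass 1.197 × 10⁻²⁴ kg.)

KE = (3/2)k_BT = 1.5 × 1.381 × 10⁻²³ × 1170 = 2.424 × 10⁻²⁰ J.
p = √(2mKE) = √(2 × 1.197 × 10⁻²⁴ × 2.424 × 10⁻²⁰) = 2.409 × 10⁻²² kg·m/s.
λ = h/p = 2.75 × 10⁻¹² m = 2750 fm.

λ = 2750 fm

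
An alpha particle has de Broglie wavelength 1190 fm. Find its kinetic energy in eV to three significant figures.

p = h/λ = 6.626 × 10⁻³⁴ / 1.190 × 10⁻¹² = 5.568 × 10⁻²² kg·m/s.
KE = p²/(2m) = (5.568 × 10⁻²²)² / (2 × 6.645 × 10⁻²⁷) = 2.333 × 10⁻¹⁷ J = 146 eV.

KE = 146 eV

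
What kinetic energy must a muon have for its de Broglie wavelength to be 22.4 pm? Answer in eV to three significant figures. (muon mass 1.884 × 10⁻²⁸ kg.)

KE = 14.5 eV

p = h/λ = 6.626 × 10⁻³⁴ / 2.240 × 10⁻¹¹ = 2.958 × 10⁻²³ kg·m/s.
KE = p²/(2m) = (2.958 × 10⁻²³)² / (2 × 1.884 × 10⁻²⁸) = 2.322 × 10⁻¹⁸ J = 14.5 eV.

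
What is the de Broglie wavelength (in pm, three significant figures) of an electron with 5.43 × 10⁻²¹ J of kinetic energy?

p = √(2mKE) = √(2 × 9.109 × 10⁻³¹ × 5.430 × 10⁻²¹) = 9.946 × 10⁻²⁶ kg·m/s.
λ = h/p = 6.626 × 10⁻³⁴ / 9.946 × 10⁻²⁶ = 6.66 × 10⁻⁹ m = 6660 pm.

λ = 6660 pm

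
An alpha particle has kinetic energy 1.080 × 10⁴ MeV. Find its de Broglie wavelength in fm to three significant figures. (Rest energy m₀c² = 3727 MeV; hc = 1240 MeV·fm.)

Total energy E = KE + m₀c² = 1.080 × 10⁴ + 3727 = 14527 MeV.
(pc)² = E² − (m₀c²)² = (14527)² − (3727)² = 1.971 × 10⁸ MeV², so pc = 1.404 × 10⁴ MeV.
λ = hc/(pc) = 1240 MeV·fm / 1.404 × 10⁴ MeV = 0.0883 fm.

λ = 0.0883 fm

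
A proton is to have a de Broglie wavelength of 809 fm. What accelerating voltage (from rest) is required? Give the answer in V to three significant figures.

p = h/λ = 6.626 × 10⁻³⁴ / 8.090 × 10⁻¹³ = 8.190 × 10⁻²² kg·m/s.
KE = p²/(2m) = 2.005 × 10⁻¹⁶ J.
V = KE/e = 2.005 × 10⁻¹⁶ / (1.602 × 10⁻¹⁹) = 1250 V.

V = 1250 V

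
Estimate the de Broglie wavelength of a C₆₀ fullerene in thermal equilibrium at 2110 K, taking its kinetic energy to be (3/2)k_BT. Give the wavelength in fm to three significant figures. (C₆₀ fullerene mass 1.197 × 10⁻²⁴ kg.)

λ = 2050 fm

KE = (3/2)k_BT = 1.5 × 1.381 × 10⁻²³ × 2110 = 4.371 × 10⁻²⁰ J.
p = √(2mKE) = √(2 × 1.197 × 10⁻²⁴ × 4.371 × 10⁻²⁰) = 3.235 × 10⁻²² kg·m/s.
λ = h/p = 2.05 × 10⁻¹² m = 2050 fm.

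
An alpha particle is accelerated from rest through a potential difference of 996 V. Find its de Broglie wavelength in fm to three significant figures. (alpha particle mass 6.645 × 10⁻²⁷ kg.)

KE = 2eV = 2 × 1.602 × 10⁻¹⁹ × 996.0 = 3.191 × 10⁻¹⁶ J.
p = √(2mKE) = √(2 × 6.645 × 10⁻²⁷ × 3.191 × 10⁻¹⁶) = 2.059 × 10⁻²¹ kg·m/s.
λ = h/p = 6.626 × 10⁻³⁴ / 2.059 × 10⁻²¹ = 3.22 × 10⁻¹³ m = 322 fm.

λ = 322 fm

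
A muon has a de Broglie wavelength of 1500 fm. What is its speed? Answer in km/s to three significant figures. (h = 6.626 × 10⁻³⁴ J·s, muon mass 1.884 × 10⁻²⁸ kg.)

v = 2340 km/s

p = h/λ = 6.626 × 10⁻³⁴ / 1.500 × 10⁻¹² = 4.417 × 10⁻²² kg·m/s.
v = p/m = 4.417 × 10⁻²² / 1.884 × 10⁻²⁸ = 2.34 × 10⁶ m/s = 2340 km/s.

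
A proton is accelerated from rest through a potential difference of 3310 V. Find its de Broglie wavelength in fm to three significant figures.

λ = 497 fm

KE = eV = 1.602 × 10⁻¹⁹ × 3310 = 5.303 × 10⁻¹⁶ J.
p = √(2mKE) = √(2 × 1.673 × 10⁻²⁷ × 5.303 × 10⁻¹⁶) = 1.332 × 10⁻²¹ kg·m/s.
λ = h/p = 6.626 × 10⁻³⁴ / 1.332 × 10⁻²¹ = 4.97 × 10⁻¹³ m = 497 fm.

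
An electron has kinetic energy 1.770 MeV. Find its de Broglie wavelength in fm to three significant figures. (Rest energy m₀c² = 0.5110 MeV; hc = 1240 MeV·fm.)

λ = 558 fm

Total energy E = KE + m₀c² = 1.770 + 0.5110 = 2.2810 MeV.
(pc)² = E² − (m₀c²)² = (2.2810)² − (0.5110)² = 4.942 MeV², so pc = 2.223 MeV.
λ = hc/(pc) = 1240 MeV·fm / 2.223 MeV = 558 fm.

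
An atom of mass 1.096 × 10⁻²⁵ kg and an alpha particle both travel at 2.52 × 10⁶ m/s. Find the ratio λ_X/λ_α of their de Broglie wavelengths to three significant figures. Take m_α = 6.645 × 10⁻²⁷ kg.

At fixed v, p = mv so λ = h/(mv) ∝ 1/m.
λ_X/λ_α = m_α/m_X = 6.645 × 10⁻²⁷/1.096 × 10⁻²⁵ = 0.0606.

λ_X/λ_α = 0.0606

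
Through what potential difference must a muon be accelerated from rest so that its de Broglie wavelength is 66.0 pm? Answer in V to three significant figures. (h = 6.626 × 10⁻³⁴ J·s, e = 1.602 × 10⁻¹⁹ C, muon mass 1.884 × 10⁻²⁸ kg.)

p = h/λ = 6.626 × 10⁻³⁴ / 6.600 × 10⁻¹¹ = 1.004 × 10⁻²³ kg·m/s.
KE = p²/(2m) = 2.675 × 10⁻¹⁹ J.
V = KE/e = 2.675 × 10⁻¹⁹ / (1.602 × 10⁻¹⁹) = 1.67 V.

V = 1.67 V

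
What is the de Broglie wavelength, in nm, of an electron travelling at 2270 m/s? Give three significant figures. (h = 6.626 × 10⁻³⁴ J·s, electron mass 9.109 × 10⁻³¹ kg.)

p = mv = 9.109 × 10⁻³¹ × 2270 = 2.068 × 10⁻²⁷ kg·m/s.
λ = h/p = 6.626 × 10⁻³⁴ / 2.068 × 10⁻²⁷ = 3.20 × 10⁻⁷ m = 320 nm.

λ = 320 nm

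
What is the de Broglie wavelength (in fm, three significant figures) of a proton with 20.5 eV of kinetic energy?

λ = 6320 fm

KE = 20.5 eV = 3.284 × 10⁻¹⁸ J.
p = √(2mKE) = √(2 × 1.673 × 10⁻²⁷ × 3.284 × 10⁻¹⁸) = 1.048 × 10⁻²² kg·m/s.
λ = h/p = 6.626 × 10⁻³⁴ / 1.048 × 10⁻²² = 6.32 × 10⁻¹² m = 6320 fm.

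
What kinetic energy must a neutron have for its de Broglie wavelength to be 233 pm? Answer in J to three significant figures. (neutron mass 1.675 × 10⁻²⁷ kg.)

KE = 2.41 × 10⁻²¹ J

p = h/λ = 6.626 × 10⁻³⁴ / 2.330 × 10⁻¹⁰ = 2.844 × 10⁻²⁴ kg·m/s.
KE = p²/(2m) = (2.844 × 10⁻²⁴)² / (2 × 1.675 × 10⁻²⁷) = 2.414 × 10⁻²¹ J = 2.41 × 10⁻²¹ J.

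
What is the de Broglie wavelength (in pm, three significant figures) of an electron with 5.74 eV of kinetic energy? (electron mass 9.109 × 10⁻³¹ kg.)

λ = 512 pm

KE = 5.74 eV = 9.195 × 10⁻¹⁹ J.
p = √(2mKE) = √(2 × 9.109 × 10⁻³¹ × 9.195 × 10⁻¹⁹) = 1.294 × 10⁻²⁴ kg·m/s.
λ = h/p = 6.626 × 10⁻³⁴ / 1.294 × 10⁻²⁴ = 5.12 × 10⁻¹⁰ m = 512 pm.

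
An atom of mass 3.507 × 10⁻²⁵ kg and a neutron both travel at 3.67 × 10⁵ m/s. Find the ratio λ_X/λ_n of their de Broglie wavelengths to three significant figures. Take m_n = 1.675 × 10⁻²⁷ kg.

At fixed v, p = mv so λ = h/(mv) ∝ 1/m.
λ_X/λ_n = m_n/m_X = 1.675 × 10⁻²⁷/3.507 × 10⁻²⁵ = 4.78 × 10⁻³.

λ_X/λ_n = 4.78 × 10⁻³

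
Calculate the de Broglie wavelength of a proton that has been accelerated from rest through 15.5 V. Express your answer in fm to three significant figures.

KE = eV = 1.602 × 10⁻¹⁹ × 15.50 = 2.483 × 10⁻¹⁸ J.
p = √(2mKE) = √(2 × 1.673 × 10⁻²⁷ × 2.483 × 10⁻¹⁸) = 9.115 × 10⁻²³ kg·m/s.
λ = h/p = 6.626 × 10⁻³⁴ / 9.115 × 10⁻²³ = 7.27 × 10⁻¹² m = 7270 fm.

λ = 7270 fm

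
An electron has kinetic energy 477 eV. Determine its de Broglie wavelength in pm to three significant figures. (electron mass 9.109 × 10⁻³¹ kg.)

λ = 56.2 pm

KE = 477 eV = 7.642 × 10⁻¹⁷ J.
p = √(2mKE) = √(2 × 9.109 × 10⁻³¹ × 7.642 × 10⁻¹⁷) = 1.180 × 10⁻²³ kg·m/s.
λ = h/p = 6.626 × 10⁻³⁴ / 1.180 × 10⁻²³ = 5.62 × 10⁻¹¹ m = 56.2 pm.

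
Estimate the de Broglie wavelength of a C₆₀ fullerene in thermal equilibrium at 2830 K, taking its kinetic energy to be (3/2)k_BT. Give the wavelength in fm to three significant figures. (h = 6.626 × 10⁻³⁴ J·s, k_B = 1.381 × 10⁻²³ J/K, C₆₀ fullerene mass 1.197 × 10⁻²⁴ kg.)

KE = (3/2)k_BT = 1.5 × 1.381 × 10⁻²³ × 2830 = 5.862 × 10⁻²⁰ J.
p = √(2mKE) = √(2 × 1.197 × 10⁻²⁴ × 5.862 × 10⁻²⁰) = 3.746 × 10⁻²² kg·m/s.
λ = h/p = 1.77 × 10⁻¹² m = 1770 fm.

λ = 1770 fm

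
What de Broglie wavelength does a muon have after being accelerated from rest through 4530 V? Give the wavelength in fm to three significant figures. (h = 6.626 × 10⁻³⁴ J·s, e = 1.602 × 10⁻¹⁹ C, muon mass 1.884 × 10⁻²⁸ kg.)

KE = eV = 1.602 × 10⁻¹⁹ × 4530 = 7.257 × 10⁻¹⁶ J.
p = √(2mKE) = √(2 × 1.884 × 10⁻²⁸ × 7.257 × 10⁻¹⁶) = 5.229 × 10⁻²² kg·m/s.
λ = h/p = 6.626 × 10⁻³⁴ / 5.229 × 10⁻²² = 1.27 × 10⁻¹² m = 1270 fm.

λ = 1270 fm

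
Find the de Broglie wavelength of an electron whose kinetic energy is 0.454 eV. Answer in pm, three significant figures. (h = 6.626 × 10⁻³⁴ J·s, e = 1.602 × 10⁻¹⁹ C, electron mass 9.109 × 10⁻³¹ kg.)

λ = 1820 pm

KE = 0.454 eV = 7.273 × 10⁻²⁰ J.
p = √(2mKE) = √(2 × 9.109 × 10⁻³¹ × 7.273 × 10⁻²⁰) = 3.640 × 10⁻²⁵ kg·m/s.
λ = h/p = 6.626 × 10⁻³⁴ / 3.640 × 10⁻²⁵ = 1.82 × 10⁻⁹ m = 1820 pm.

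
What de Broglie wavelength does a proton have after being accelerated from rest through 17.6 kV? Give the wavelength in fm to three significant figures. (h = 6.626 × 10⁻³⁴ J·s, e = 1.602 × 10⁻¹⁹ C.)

λ = 216 fm

KE = eV = 1.602 × 10⁻¹⁹ × 1.760 × 10⁴ = 2.820 × 10⁻¹⁵ J.
p = √(2mKE) = √(2 × 1.673 × 10⁻²⁷ × 2.820 × 10⁻¹⁵) = 3.072 × 10⁻²¹ kg·m/s.
λ = h/p = 6.626 × 10⁻³⁴ / 3.072 × 10⁻²¹ = 2.16 × 10⁻¹³ m = 216 fm.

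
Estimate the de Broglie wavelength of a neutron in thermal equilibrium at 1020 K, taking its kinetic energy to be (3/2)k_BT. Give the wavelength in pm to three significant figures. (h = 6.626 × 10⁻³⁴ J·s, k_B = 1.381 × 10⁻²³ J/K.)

λ = 78.8 pm

KE = (3/2)k_BT = 1.5 × 1.381 × 10⁻²³ × 1020 = 2.113 × 10⁻²⁰ J.
p = √(2mKE) = √(2 × 1.675 × 10⁻²⁷ × 2.113 × 10⁻²⁰) = 8.413 × 10⁻²⁴ kg·m/s.
λ = h/p = 7.88 × 10⁻¹¹ m = 78.8 pm.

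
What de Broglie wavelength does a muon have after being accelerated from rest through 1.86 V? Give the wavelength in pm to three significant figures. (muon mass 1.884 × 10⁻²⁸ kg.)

λ = 62.5 pm

KE = eV = 1.602 × 10⁻¹⁹ × 1.860 = 2.980 × 10⁻¹⁹ J.
p = √(2mKE) = √(2 × 1.884 × 10⁻²⁸ × 2.980 × 10⁻¹⁹) = 1.060 × 10⁻²³ kg·m/s.
λ = h/p = 6.626 × 10⁻³⁴ / 1.060 × 10⁻²³ = 6.25 × 10⁻¹¹ m = 62.5 pm.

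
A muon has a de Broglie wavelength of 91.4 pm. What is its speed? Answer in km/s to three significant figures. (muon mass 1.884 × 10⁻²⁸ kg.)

v = 38.5 km/s

p = h/λ = 6.626 × 10⁻³⁴ / 9.140 × 10⁻¹¹ = 7.249 × 10⁻²⁴ kg·m/s.
v = p/m = 7.249 × 10⁻²⁴ / 1.884 × 10⁻²⁸ = 3.85 × 10⁴ m/s = 38.5 km/s.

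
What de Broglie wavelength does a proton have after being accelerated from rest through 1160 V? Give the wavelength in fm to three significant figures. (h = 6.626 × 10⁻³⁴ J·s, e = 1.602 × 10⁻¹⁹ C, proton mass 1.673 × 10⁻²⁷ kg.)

KE = eV = 1.602 × 10⁻¹⁹ × 1160 = 1.858 × 10⁻¹⁶ J.
p = √(2mKE) = √(2 × 1.673 × 10⁻²⁷ × 1.858 × 10⁻¹⁶) = 7.885 × 10⁻²² kg·m/s.
λ = h/p = 6.626 × 10⁻³⁴ / 7.885 × 10⁻²² = 8.40 × 10⁻¹³ m = 840 fm.

λ = 840 fm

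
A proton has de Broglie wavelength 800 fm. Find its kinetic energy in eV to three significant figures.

KE = 1280 eV

p = h/λ = 6.626 × 10⁻³⁴ / 8.000 × 10⁻¹³ = 8.282 × 10⁻²² kg·m/s.
KE = p²/(2m) = (8.282 × 10⁻²²)² / (2 × 1.673 × 10⁻²⁷) = 2.050 × 10⁻¹⁶ J = 1280 eV.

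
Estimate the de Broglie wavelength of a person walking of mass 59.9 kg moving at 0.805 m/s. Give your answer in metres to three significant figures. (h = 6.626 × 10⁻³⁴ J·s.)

λ = 1.37 × 10⁻³⁵ m

p = mv = 59.9 × 0.805 = 4.822 × 10¹ kg·m/s.
λ = h/p = 6.626 × 10⁻³⁴ / 4.822 × 10¹ = 1.37 × 10⁻³⁵ m.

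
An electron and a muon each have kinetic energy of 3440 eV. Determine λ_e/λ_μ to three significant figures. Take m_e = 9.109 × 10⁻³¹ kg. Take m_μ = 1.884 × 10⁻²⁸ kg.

At fixed KE, p = √(2mKE) so λ = h/p ∝ 1/√m.
λ_e/λ_μ = √(m_μ/m_e) = √(1.884 × 10⁻²⁸/9.109 × 10⁻³¹) = √(206.8) = 14.4.

λ_e/λ_μ = 14.4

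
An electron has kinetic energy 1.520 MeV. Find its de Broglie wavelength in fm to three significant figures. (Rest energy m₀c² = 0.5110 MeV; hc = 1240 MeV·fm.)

Total energy E = KE + m₀c² = 1.520 + 0.5110 = 2.0310 MeV.
(pc)² = E² − (m₀c²)² = (2.0310)² − (0.5110)² = 3.864 MeV², so pc = 1.966 MeV.
λ = hc/(pc) = 1240 MeV·fm / 1.966 MeV = 631 fm.

λ = 631 fm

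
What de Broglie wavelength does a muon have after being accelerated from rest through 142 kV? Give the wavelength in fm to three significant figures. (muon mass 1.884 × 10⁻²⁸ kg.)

KE = eV = 1.602 × 10⁻¹⁹ × 1.420 × 10⁵ = 2.275 × 10⁻¹⁴ J.
p = √(2mKE) = √(2 × 1.884 × 10⁻²⁸ × 2.275 × 10⁻¹⁴) = 2.928 × 10⁻²¹ kg·m/s.
λ = h/p = 6.626 × 10⁻³⁴ / 2.928 × 10⁻²¹ = 2.26 × 10⁻¹³ m = 226 fm.

λ = 226 fm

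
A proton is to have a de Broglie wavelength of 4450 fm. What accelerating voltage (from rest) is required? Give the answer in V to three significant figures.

V = 41.4 V

p = h/λ = 6.626 × 10⁻³⁴ / 4.450 × 10⁻¹² = 1.489 × 10⁻²² kg·m/s.
KE = p²/(2m) = 6.626 × 10⁻¹⁸ J.
V = KE/e = 6.626 × 10⁻¹⁸ / (1.602 × 10⁻¹⁹) = 41.4 V.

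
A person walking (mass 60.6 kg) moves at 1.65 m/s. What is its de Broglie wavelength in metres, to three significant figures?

λ = 6.63 × 10⁻³⁶ m

p = mv = 60.6 × 1.65 = 9.999 × 10¹ kg·m/s.
λ = h/p = 6.626 × 10⁻³⁴ / 9.999 × 10¹ = 6.63 × 10⁻³⁶ m.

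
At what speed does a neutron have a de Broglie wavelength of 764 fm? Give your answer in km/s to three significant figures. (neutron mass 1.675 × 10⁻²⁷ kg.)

v = 518 km/s

p = h/λ = 6.626 × 10⁻³⁴ / 7.640 × 10⁻¹³ = 8.673 × 10⁻²² kg·m/s.
v = p/m = 8.673 × 10⁻²² / 1.675 × 10⁻²⁷ = 5.18 × 10⁵ m/s = 518 km/s.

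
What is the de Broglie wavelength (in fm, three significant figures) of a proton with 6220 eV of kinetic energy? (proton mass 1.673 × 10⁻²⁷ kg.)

λ = 363 fm

KE = 6220 eV = 9.964 × 10⁻¹⁶ J.
p = √(2mKE) = √(2 × 1.673 × 10⁻²⁷ × 9.964 × 10⁻¹⁶) = 1.826 × 10⁻²¹ kg·m/s.
λ = h/p = 6.626 × 10⁻³⁴ / 1.826 × 10⁻²¹ = 3.63 × 10⁻¹³ m = 363 fm.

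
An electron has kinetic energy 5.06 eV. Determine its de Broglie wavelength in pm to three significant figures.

λ = 545 pm

KE = 5.06 eV = 8.106 × 10⁻¹⁹ J.
p = √(2mKE) = √(2 × 9.109 × 10⁻³¹ × 8.106 × 10⁻¹⁹) = 1.215 × 10⁻²⁴ kg·m/s.
λ = h/p = 6.626 × 10⁻³⁴ / 1.215 × 10⁻²⁴ = 5.45 × 10⁻¹⁰ m = 545 pm.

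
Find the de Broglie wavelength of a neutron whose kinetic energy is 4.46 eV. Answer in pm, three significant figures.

λ = 13.5 pm

KE = 4.46 eV = 7.145 × 10⁻¹⁹ J.
p = √(2mKE) = √(2 × 1.675 × 10⁻²⁷ × 7.145 × 10⁻¹⁹) = 4.892 × 10⁻²³ kg·m/s.
λ = h/p = 6.626 × 10⁻³⁴ / 4.892 × 10⁻²³ = 1.35 × 10⁻¹¹ m = 13.5 pm.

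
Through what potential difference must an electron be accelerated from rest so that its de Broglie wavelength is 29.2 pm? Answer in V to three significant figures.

V = 1760 V

p = h/λ = 6.626 × 10⁻³⁴ / 2.920 × 10⁻¹¹ = 2.269 × 10⁻²³ kg·m/s.
KE = p²/(2m) = 2.826 × 10⁻¹⁶ J.
V = KE/e = 2.826 × 10⁻¹⁶ / (1.602 × 10⁻¹⁹) = 1760 V.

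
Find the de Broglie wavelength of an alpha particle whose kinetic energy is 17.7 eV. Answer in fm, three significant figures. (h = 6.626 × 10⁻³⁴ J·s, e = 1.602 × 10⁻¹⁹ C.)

λ = 3410 fm

KE = 17.7 eV = 2.836 × 10⁻¹⁸ J.
p = √(2mKE) = √(2 × 6.645 × 10⁻²⁷ × 2.836 × 10⁻¹⁸) = 1.941 × 10⁻²² kg·m/s.
λ = h/p = 6.626 × 10⁻³⁴ / 1.941 × 10⁻²² = 3.41 × 10⁻¹² m = 3410 fm.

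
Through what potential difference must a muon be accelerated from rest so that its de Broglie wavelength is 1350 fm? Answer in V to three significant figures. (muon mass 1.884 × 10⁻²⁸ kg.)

p = h/λ = 6.626 × 10⁻³⁴ / 1.350 × 10⁻¹² = 4.908 × 10⁻²² kg·m/s.
KE = p²/(2m) = 6.393 × 10⁻¹⁶ J.
V = KE/e = 6.393 × 10⁻¹⁶ / (1.602 × 10⁻¹⁹) = 3990 V.

V = 3990 V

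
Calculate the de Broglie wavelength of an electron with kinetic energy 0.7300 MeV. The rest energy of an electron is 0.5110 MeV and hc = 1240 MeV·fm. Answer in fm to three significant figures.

λ = 1100 fm

Total energy E = KE + m₀c² = 0.7300 + 0.5110 = 1.2410 MeV.
(pc)² = E² − (m₀c²)² = (1.2410)² − (0.5110)² = 1.279 MeV², so pc = 1.131 MeV.
λ = hc/(pc) = 1240 MeV·fm / 1.131 MeV = 1100 fm.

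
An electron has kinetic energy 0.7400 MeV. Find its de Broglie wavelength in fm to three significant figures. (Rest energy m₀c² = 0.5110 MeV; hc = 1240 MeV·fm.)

λ = 1090 fm

Total energy E = KE + m₀c² = 0.7400 + 0.5110 = 1.2510 MeV.
(pc)² = E² − (m₀c²)² = (1.2510)² − (0.5110)² = 1.304 MeV², so pc = 1.142 MeV.
λ = hc/(pc) = 1240 MeV·fm / 1.142 MeV = 1090 fm.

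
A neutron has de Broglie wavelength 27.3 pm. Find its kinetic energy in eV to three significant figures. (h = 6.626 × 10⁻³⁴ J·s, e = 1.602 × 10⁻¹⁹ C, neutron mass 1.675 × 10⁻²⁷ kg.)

p = h/λ = 6.626 × 10⁻³⁴ / 2.730 × 10⁻¹¹ = 2.427 × 10⁻²³ kg·m/s.
KE = p²/(2m) = (2.427 × 10⁻²³)² / (2 × 1.675 × 10⁻²⁷) = 1.758 × 10⁻¹⁹ J = 1.10 eV.

KE = 1.10 eV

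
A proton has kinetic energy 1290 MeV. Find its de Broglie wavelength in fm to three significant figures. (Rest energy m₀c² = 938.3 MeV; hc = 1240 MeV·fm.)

λ = 0.614 fm

Total energy E = KE + m₀c² = 1290 + 938.3 = 2228.3 MeV.
(pc)² = E² − (m₀c²)² = (2228.3)² − (938.3)² = 4.085 × 10⁶ MeV², so pc = 2021 MeV.
λ = hc/(pc) = 1240 MeV·fm / 2021 MeV = 0.614 fm.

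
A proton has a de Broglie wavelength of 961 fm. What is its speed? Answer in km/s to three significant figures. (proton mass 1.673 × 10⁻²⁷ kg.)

v = 412 km/s

p = h/λ = 6.626 × 10⁻³⁴ / 9.610 × 10⁻¹³ = 6.895 × 10⁻²² kg·m/s.
v = p/m = 6.895 × 10⁻²² / 1.673 × 10⁻²⁷ = 4.12 × 10⁵ m/s = 412 km/s.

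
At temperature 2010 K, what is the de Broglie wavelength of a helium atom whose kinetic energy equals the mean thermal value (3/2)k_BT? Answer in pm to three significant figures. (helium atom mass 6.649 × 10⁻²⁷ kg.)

λ = 28.2 pm

KE = (3/2)k_BT = 1.5 × 1.381 × 10⁻²³ × 2010 = 4.164 × 10⁻²⁰ J.
p = √(2mKE) = √(2 × 6.649 × 10⁻²⁷ × 4.164 × 10⁻²⁰) = 2.353 × 10⁻²³ kg·m/s.
λ = h/p = 2.82 × 10⁻¹¹ m = 28.2 pm.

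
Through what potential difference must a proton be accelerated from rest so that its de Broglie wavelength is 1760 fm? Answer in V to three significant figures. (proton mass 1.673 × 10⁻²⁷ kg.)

p = h/λ = 6.626 × 10⁻³⁴ / 1.760 × 10⁻¹² = 3.765 × 10⁻²² kg·m/s.
KE = p²/(2m) = 4.236 × 10⁻¹⁷ J.
V = KE/e = 4.236 × 10⁻¹⁷ / (1.602 × 10⁻¹⁹) = 264 V.

V = 264 V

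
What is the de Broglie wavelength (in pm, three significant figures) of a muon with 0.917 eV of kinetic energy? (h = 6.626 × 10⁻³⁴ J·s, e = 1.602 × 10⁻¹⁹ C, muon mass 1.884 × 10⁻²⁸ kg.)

λ = 89.1 pm

KE = 0.917 eV = 1.469 × 10⁻¹⁹ J.
p = √(2mKE) = √(2 × 1.884 × 10⁻²⁸ × 1.469 × 10⁻¹⁹) = 7.440 × 10⁻²⁴ kg·m/s.
λ = h/p = 6.626 × 10⁻³⁴ / 7.440 × 10⁻²⁴ = 8.91 × 10⁻¹¹ m = 89.1 pm.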